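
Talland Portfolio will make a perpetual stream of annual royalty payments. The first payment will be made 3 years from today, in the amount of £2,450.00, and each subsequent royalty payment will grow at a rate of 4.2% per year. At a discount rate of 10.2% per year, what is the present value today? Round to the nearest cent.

£33624.18

Value at end of year 2: C₁ / (r − g) = £2,450.00 / (0.102 − 0.042) = £40,833.3333
Discount to today: PV = £40,833.3333 / (1 + 0.102)^2 = £40,833.3333 / 1.214404 = £33,624.18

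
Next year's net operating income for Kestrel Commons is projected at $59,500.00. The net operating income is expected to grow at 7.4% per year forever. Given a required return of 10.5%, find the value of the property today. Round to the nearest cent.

Growing perpetuity: P = D₁ / (r − g) = $59,500.0000 / (0.105 − 0.074) = $1,919,354.84

$1919354.84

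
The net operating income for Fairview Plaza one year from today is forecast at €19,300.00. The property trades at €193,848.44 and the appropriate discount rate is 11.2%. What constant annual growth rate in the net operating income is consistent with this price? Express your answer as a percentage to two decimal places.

1.24%

P = D₁/(r−g) ⇒ g = r − D₁/P = 0.112 − €19,300.00/€193,848.44 = 0.012438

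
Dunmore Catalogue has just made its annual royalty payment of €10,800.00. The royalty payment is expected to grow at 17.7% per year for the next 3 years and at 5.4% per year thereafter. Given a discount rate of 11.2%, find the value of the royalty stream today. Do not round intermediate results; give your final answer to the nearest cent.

€269067.01

D_1 = 12711.60000
D_2 = 14961.55320
D_3 = 17609.74812
Terminal value at year 3: TV = D_3×(1+g_2)/(r−g_2) = 18560.67451/0.058 = 320011.62956
P_0 = D_1/(1+r)^1 + D_2/(1+r)^2 + D_3/(1+r)^3 + TV/(1+r)^3
    = 11431.29496 + 12099.49116 + 12806.74559 + 232729.48024 = 269067.01196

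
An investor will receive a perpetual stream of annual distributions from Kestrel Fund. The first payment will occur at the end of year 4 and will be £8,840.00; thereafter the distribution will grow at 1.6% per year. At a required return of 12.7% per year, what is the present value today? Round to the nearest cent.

£55636.21

Value at end of year 3: C₁ / (r − g) = £8,840.00 / (0.127 − 0.016) = £79,639.6396
Discount to today: PV = £79,639.6396 / (1 + 0.127)^3 = £79,639.6396 / 1.431435 = £55,636.21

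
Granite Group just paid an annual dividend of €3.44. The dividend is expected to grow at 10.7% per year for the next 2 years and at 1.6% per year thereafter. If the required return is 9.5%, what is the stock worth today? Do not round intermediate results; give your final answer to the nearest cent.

D_1 = 3.80808
D_2 = 4.21554
Terminal value at year 2: TV = D_2×(1+g_2)/(r−g_2) = 4.28299/0.079 = 54.21510
P_0 = D_1/(1+r)^1 + D_2/(1+r)^2 + TV/(1+r)^2
    = 3.47770 + 3.51581 + 45.21599 = 52.20950

€52.21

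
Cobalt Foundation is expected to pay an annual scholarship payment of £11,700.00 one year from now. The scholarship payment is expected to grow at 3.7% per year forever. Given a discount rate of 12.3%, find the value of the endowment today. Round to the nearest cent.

£136046.51

Growing perpetuity: P = D₁ / (r − g) = £11,700.0000 / (0.123 − 0.037) = £136,046.51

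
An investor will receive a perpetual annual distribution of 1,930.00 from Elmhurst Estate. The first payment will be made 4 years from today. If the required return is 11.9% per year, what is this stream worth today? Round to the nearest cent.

11574.98

Value at end of year 3: C / r = 1,930.00 / 0.119 = 16,218.4874
Discount to today: PV = 16,218.4874 / (1 + 0.119)^3 = 16,218.4874 / 1.401168 = 11,574.98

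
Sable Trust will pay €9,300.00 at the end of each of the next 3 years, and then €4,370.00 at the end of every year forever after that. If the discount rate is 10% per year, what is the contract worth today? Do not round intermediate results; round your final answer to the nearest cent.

€55960.18

PV of 3-year annuity: €9,300.00 × [1 − (1+0.1)^−3] / 0.1 = 23127.72352
Perpetuity value at year 3: €4,370.00 / 0.1 = 43700.00000
PV of perpetuity: 43700.00000 / (1+0.1)^3 = 32832.45680
Total PV = 23127.72352 + 32832.45680 = 55960.18032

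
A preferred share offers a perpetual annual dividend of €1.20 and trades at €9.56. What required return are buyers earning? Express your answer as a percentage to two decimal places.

12.55%

P = C/r ⇒ r = C/P = €1.20/€9.56 = 0.125523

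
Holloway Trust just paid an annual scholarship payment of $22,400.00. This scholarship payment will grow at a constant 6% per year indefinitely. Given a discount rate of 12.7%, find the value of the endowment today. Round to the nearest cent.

D₁ = D₀ × (1 + g) = $22,400.00 × 1.06 = $23,744.0000
Growing perpetuity: P = D₁ / (r − g) = $23,744.0000 / (0.127 − 0.06) = $354,388.06

$354388.06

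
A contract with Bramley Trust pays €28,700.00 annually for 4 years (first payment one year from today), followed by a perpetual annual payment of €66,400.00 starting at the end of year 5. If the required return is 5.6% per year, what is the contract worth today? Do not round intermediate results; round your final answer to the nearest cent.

€1053874.32

PV of 4-year annuity: €28,700.00 × [1 − (1+0.056)^−4] / 0.056 = 100366.23463
Perpetuity value at year 4: €66,400.00 / 0.056 = 1185714.28571
PV of perpetuity: 1185714.28571 / (1+0.056)^4 = 953508.08433
Total PV = 100366.23463 + 953508.08433 = 1053874.31897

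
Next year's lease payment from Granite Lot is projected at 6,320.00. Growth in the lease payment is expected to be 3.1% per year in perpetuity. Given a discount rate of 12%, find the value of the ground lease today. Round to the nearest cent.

71011.24

Growing perpetuity: P = D₁ / (r − g) = 6,320.0000 / (0.12 − 0.031) = 71,011.24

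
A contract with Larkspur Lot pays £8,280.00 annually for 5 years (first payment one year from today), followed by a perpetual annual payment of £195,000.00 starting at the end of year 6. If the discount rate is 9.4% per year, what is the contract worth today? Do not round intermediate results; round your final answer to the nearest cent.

PV of 5-year annuity: £8,280.00 × [1 − (1+0.094)^−5] / 0.094 = 31874.81026
Perpetuity value at year 5: £195,000.00 / 0.094 = 2074468.08511
PV of perpetuity: 2074468.08511 / (1+0.094)^5 = 1323793.20574
Total PV = 31874.81026 + 1323793.20574 = 1355668.01600

£1355668.02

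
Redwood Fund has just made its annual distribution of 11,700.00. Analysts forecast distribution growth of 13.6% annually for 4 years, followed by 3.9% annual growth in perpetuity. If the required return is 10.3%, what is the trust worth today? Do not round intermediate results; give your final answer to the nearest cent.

264120.63

D_1 = 13291.20000
D_2 = 15098.80320
D_3 = 17152.24044
D_4 = 19484.94513
Terminal value at year 4: TV = D_4×(1+g_2)/(r−g_2) = 20244.85799/0.064 = 316325.90617
P_0 = D_1/(1+r)^1 + D_2/(1+r)^2 + D_3/(1+r)^3 + D_4/(1+r)^4 + TV/(1+r)^4
    = 12050.04533 + 12410.56346 + 12781.86772 + 13164.28080 + 213713.87115 = 264120.62845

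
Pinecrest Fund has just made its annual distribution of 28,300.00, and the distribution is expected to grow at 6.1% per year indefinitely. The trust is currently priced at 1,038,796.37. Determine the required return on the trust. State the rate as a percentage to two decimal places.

D₁ = 28,300.00 × 1.061 = 30,026.3000
P = D₁/(r − g) ⇒ r = D₁/P + g = 30,026.3000/1,038,796.37 + 0.061 = 0.028905 + 0.061 = 0.089905

8.99%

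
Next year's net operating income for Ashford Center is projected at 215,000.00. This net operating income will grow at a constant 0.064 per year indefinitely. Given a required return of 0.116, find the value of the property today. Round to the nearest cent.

4134615.38

Growing perpetuity: P = D₁ / (r − g) = 215,000.0000 / (0.116 − 0.064) = 4,134,615.38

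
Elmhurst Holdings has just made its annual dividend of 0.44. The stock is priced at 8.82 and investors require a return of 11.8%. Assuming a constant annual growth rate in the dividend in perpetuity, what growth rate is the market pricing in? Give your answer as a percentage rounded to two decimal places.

6.49%

P = D₀(1+g)/(r−g) ⇒ P(r−g) = D₀(1+g) ⇒ g(P+D₀) = P·r − D₀
g = (P·r − D₀)/(P + D₀) = (8.82×0.118 − 0.44) / (8.82 + 0.44) = 0.064877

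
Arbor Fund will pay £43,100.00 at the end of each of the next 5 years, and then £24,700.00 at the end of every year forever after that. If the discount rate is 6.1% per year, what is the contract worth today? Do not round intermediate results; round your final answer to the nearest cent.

£482215.13

PV of 5-year annuity: £43,100.00 × [1 − (1+0.061)^−5] / 0.061 = 181060.04477
Perpetuity value at year 5: £24,700.00 / 0.061 = 404918.03279
PV of perpetuity: 404918.03279 / (1+0.061)^5 = 301155.08369
Total PV = 181060.04477 + 301155.08369 = 482215.12847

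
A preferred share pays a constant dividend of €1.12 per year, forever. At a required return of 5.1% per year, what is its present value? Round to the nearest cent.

€21.96

Level perpetuity: PV = C / r = €1.12 / 0.051 = €21.96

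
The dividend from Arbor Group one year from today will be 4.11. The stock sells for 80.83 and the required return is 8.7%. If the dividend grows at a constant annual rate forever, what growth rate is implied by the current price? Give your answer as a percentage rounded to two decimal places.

P = D₁/(r−g) ⇒ g = r − D₁/P = 0.087 − 4.11/80.83 = 0.036153

3.62%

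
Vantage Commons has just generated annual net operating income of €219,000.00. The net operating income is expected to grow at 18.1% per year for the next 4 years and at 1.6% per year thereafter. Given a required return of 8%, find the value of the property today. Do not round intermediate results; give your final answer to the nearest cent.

D_1 = 258639.00000
D_2 = 305452.65900
D_3 = 360739.59028
D_4 = 426033.45612
Terminal value at year 4: TV = D_4×(1+g_2)/(r−g_2) = 432849.99142/0.064 = 6763281.11590
P_0 = D_1/(1+r)^1 + D_2/(1+r)^2 + D_3/(1+r)^3 + D_4/(1+r)^4 + TV/(1+r)^4
    = 239480.55556 + 261876.42233 + 286366.71738 + 313147.30854 + 4971213.52304 = 6072084.52683

€6072084.53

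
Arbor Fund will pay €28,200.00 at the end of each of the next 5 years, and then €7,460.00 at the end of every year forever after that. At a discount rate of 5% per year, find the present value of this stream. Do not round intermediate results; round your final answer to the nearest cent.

PV of 5-year annuity: €28,200.00 × [1 − (1+0.05)^−5] / 0.05 = 122091.24211
Perpetuity value at year 5: €7,460.00 / 0.05 = 149200.00000
PV of perpetuity: 149200.00000 / (1+0.05)^5 = 116902.10404
Total PV = 122091.24211 + 116902.10404 = 238993.34615

€238993.35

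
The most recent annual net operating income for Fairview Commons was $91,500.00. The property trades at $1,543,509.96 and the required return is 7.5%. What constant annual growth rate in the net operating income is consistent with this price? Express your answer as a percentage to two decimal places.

1.48%

P = D₀(1+g)/(r−g) ⇒ P(r−g) = D₀(1+g) ⇒ g(P+D₀) = P·r − D₀
g = (P·r − D₀)/(P + D₀) = ($1,543,509.96×0.075 − $91,500.00) / ($1,543,509.96 + $91,500.00) = 0.014840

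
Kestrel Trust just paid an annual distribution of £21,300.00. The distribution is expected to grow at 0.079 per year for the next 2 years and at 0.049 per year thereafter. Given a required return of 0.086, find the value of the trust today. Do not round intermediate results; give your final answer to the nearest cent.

D_1 = 22982.70000
D_2 = 24798.33330
Terminal value at year 2: TV = D_2×(1+g_2)/(r−g_2) = 26013.45163/0.037 = 703066.26032
P_0 = D_1/(1+r)^1 + D_2/(1+r)^2 + TV/(1+r)^2
    = 21162.70718 + 21026.29931 + 596123.99933 = 638313.00582

£638313.01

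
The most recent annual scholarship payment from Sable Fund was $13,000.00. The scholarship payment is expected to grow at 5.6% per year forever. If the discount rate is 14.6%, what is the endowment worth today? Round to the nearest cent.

$152533.33

D₁ = D₀ × (1 + g) = $13,000.00 × 1.056 = $13,728.0000
Growing perpetuity: P = D₁ / (r − g) = $13,728.0000 / (0.146 − 0.056) = $152,533.33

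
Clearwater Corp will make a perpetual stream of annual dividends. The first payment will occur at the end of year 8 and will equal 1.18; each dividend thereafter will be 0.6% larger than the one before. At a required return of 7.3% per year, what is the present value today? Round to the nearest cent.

10.75

Value at end of year 7: C₁ / (r − g) = 1.18 / (0.073 − 0.006) = 17.6119
Discount to today: PV = 17.6119 / (1 + 0.073)^7 = 17.6119 / 1.637563 = 10.75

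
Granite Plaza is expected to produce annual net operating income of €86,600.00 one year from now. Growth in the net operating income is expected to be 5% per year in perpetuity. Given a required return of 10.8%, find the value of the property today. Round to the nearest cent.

€1493103.45

Growing perpetuity: P = D₁ / (r − g) = €86,600.0000 / (0.108 − 0.05) = €1,493,103.45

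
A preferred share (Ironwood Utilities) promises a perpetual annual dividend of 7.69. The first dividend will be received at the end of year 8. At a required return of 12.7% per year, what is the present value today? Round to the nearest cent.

Value at end of year 7: C / r = 7.69 / 0.127 = 60.5512
Discount to today: PV = 60.5512 / (1 + 0.127)^7 = 60.5512 / 2.309231 = 26.22

26.22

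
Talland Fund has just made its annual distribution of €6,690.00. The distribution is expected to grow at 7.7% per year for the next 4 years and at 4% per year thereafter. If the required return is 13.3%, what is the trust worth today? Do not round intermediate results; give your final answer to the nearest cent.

€84695.72

D_1 = 7205.13000
D_2 = 7759.92501
D_3 = 8357.43924
D_4 = 9000.96206
Terminal value at year 4: TV = D_4×(1+g_2)/(r−g_2) = 9361.00054/0.093 = 100655.91978
P_0 = D_1/(1+r)^1 + D_2/(1+r)^2 + D_3/(1+r)^3 + D_4/(1+r)^4 + TV/(1+r)^4
    = 6359.33804 + 6045.01948 + 5746.23652 + 5462.22130 + 61082.90487 = 84695.72021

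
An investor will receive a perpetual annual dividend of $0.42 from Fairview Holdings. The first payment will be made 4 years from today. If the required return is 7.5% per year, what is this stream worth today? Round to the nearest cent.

Value at end of year 3: C / r = $0.42 / 0.075 = $5.6000
Discount to today: PV = $5.6000 / (1 + 0.075)^3 = $5.6000 / 1.242297 = $4.51

$4.51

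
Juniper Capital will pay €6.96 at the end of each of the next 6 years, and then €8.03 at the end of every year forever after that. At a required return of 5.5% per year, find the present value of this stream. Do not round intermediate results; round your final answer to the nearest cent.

PV of 6-year annuity: €6.96 × [1 − (1+0.055)^−6] / 0.055 = 34.76889
Perpetuity value at year 6: €8.03 / 0.055 = 146.00000
PV of perpetuity: 146.00000 / (1+0.055)^6 = 105.88589
Total PV = 34.76889 + 105.88589 = 140.65478

€140.65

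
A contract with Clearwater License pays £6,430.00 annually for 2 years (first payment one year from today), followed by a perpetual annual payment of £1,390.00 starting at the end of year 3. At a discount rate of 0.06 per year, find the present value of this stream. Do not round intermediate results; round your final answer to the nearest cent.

£32406.97

PV of 2-year annuity: £6,430.00 × [1 − (1+0.06)^−2] / 0.06 = 11788.71485
Perpetuity value at year 2: £1,390.00 / 0.06 = 23166.66667
PV of perpetuity: 23166.66667 / (1+0.06)^2 = 20618.25086
Total PV = 11788.71485 + 20618.25086 = 32406.96571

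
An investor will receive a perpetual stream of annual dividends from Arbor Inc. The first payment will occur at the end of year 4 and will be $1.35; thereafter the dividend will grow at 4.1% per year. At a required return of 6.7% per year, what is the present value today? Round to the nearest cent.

Value at end of year 3: C₁ / (r − g) = $1.35 / (0.067 − 0.041) = $51.9231
Discount to today: PV = $51.9231 / (1 + 0.067)^3 = $51.9231 / 1.214768 = $42.74

$42.74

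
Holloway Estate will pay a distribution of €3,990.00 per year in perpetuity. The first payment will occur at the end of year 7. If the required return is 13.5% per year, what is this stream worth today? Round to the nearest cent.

Value at end of year 6: C / r = €3,990.00 / 0.135 = €29,555.5556
Discount to today: PV = €29,555.5556 / (1 + 0.135)^6 = €29,555.5556 / 2.137840 = €13,824.96

€13824.96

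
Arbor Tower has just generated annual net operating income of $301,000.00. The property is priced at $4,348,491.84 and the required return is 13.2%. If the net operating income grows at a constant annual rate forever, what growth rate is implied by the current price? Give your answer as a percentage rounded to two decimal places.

P = D₀(1+g)/(r−g) ⇒ P(r−g) = D₀(1+g) ⇒ g(P+D₀) = P·r − D₀
g = (P·r − D₀)/(P + D₀) = ($4,348,491.84×0.132 − $301,000.00) / ($4,348,491.84 + $301,000.00) = 0.058716

5.87%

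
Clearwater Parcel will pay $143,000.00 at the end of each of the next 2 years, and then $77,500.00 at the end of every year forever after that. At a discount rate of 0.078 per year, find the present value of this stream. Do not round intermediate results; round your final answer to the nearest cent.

PV of 2-year annuity: $143,000.00 × [1 − (1+0.078)^−2] / 0.078 = 255707.84900
Perpetuity value at year 2: $77,500.00 / 0.078 = 993589.74359
PV of perpetuity: 993589.74359 / (1+0.078)^2 = 855006.81843
Total PV = 255707.84900 + 855006.81843 = 1110714.66743

$1110714.67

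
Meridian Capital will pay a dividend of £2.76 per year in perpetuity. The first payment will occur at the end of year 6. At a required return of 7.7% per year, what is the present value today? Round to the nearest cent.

£24.74

Value at end of year 5: C / r = £2.76 / 0.077 = £35.8442
Discount to today: PV = £35.8442 / (1 + 0.077)^5 = £35.8442 / 1.449034 = £24.74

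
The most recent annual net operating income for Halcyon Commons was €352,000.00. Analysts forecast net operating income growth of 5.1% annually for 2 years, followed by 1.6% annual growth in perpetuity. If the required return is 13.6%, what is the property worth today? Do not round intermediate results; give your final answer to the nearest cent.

€3177918.08

D_1 = 369952.00000
D_2 = 388819.55200
Terminal value at year 2: TV = D_2×(1+g_2)/(r−g_2) = 395040.66483/0.12 = 3292005.54027
P_0 = D_1/(1+r)^1 + D_2/(1+r)^2 + TV/(1+r)^2
    = 325661.97183 + 301294.65880 + 2550961.44449 = 3177918.07512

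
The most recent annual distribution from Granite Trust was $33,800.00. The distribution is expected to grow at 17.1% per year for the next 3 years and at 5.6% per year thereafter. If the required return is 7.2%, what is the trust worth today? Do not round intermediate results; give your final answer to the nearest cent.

D_1 = 39579.80000
D_2 = 46347.94580
D_3 = 54273.44453
Terminal value at year 3: TV = D_3×(1+g_2)/(r−g_2) = 57312.75743/0.016 = 3582047.33910
P_0 = D_1/(1+r)^1 + D_2/(1+r)^2 + D_3/(1+r)^3 + TV/(1+r)^3
    = 36921.45522 + 40331.17917 + 44055.79366 + 2907682.38163 = 3028990.80969

$3028990.81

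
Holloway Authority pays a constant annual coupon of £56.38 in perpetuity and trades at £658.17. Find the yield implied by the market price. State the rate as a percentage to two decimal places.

8.57%

P = C/r ⇒ r = C/P = £56.38/£658.17 = 0.085662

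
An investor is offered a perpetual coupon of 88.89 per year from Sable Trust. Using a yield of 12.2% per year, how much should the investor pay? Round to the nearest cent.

Level perpetuity: PV = C / r = 88.89 / 0.122 = 728.61

728.61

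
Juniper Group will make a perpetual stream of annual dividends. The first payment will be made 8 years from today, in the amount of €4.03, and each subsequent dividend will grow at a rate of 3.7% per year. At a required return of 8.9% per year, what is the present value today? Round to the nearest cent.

€42.67

Value at end of year 7: C₁ / (r − g) = €4.03 / (0.089 − 0.037) = €77.5000
Discount to today: PV = €77.5000 / (1 + 0.089)^7 = €77.5000 / 1.816332 = €42.67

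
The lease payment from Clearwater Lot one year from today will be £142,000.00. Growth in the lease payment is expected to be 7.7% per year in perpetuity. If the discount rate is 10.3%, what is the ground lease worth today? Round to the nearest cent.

Growing perpetuity: P = D₁ / (r − g) = £142,000.0000 / (0.103 − 0.077) = £5,461,538.46

£5461538.46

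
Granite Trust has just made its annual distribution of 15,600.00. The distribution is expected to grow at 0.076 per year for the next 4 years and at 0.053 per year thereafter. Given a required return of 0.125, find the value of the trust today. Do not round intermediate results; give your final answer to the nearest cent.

246818.43

D_1 = 16785.60000
D_2 = 18061.30560
D_3 = 19433.96483
D_4 = 20910.94615
Terminal value at year 4: TV = D_4×(1+g_2)/(r−g_2) = 22019.22630/0.072 = 305822.58748
P_0 = D_1/(1+r)^1 + D_2/(1+r)^2 + D_3/(1+r)^3 + D_4/(1+r)^4 + TV/(1+r)^4
    = 14920.53333 + 14270.66121 + 13649.09464 + 13054.60074 + 190923.53579 = 246818.42571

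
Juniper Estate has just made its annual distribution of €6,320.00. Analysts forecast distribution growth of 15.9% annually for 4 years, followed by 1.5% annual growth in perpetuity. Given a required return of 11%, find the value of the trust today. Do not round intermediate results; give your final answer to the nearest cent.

€108456.21

D_1 = 7324.88000
D_2 = 8489.53592
D_3 = 9839.37213
D_4 = 11403.83230
Terminal value at year 4: TV = D_4×(1+g_2)/(r−g_2) = 11574.88978/0.095 = 121840.94510
P_0 = D_1/(1+r)^1 + D_2/(1+r)^2 + D_3/(1+r)^3 + D_4/(1+r)^4 + TV/(1+r)^4
    = 6598.99099 + 6890.29780 + 7194.46410 + 7512.05756 + 80260.40446 = 108456.21491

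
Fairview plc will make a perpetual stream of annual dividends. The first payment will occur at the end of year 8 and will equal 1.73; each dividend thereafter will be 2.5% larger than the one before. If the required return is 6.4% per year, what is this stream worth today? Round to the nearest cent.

28.73

Value at end of year 7: C₁ / (r − g) = 1.73 / (0.064 − 0.025) = 44.3590
Discount to today: PV = 44.3590 / (1 + 0.064)^7 = 44.3590 / 1.543801 = 28.73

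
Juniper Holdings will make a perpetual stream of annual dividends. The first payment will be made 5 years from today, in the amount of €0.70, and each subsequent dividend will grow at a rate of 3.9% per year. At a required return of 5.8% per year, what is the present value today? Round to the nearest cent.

€29.40

Value at end of year 4: C₁ / (r − g) = €0.70 / (0.058 − 0.039) = €36.8421
Discount to today: PV = €36.8421 / (1 + 0.058)^4 = €36.8421 / 1.252976 = €29.40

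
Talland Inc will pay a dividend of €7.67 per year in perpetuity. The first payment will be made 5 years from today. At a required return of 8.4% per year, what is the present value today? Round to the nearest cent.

€66.13

Value at end of year 4: C / r = €7.67 / 0.084 = €91.3095
Discount to today: PV = €91.3095 / (1 + 0.084)^4 = €91.3095 / 1.380757 = €66.13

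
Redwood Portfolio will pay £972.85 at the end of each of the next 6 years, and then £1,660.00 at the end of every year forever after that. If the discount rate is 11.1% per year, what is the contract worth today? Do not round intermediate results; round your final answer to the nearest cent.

£12056.30

PV of 6-year annuity: £972.85 × [1 − (1+0.111)^−6] / 0.111 = 4103.84961
Perpetuity value at year 6: £1,660.00 / 0.111 = 14954.95495
PV of perpetuity: 14954.95495 / (1+0.111)^6 = 7952.44649
Total PV = 4103.84961 + 7952.44649 = 12056.29611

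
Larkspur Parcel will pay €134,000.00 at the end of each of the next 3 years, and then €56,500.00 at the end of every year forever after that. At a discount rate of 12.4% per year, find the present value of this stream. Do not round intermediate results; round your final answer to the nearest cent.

PV of 3-year annuity: €134,000.00 × [1 − (1+0.124)^−3] / 0.124 = 319645.99759
Perpetuity value at year 3: €56,500.00 / 0.124 = 455645.16129
PV of perpetuity: 455645.16129 / (1+0.124)^3 = 320869.05037
Total PV = 319645.99759 + 320869.05037 = 640515.04796

€640515.05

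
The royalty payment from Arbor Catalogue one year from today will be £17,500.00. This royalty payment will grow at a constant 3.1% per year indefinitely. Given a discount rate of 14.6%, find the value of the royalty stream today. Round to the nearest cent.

Growing perpetuity: P = D₁ / (r − g) = £17,500.0000 / (0.146 − 0.031) = £152,173.91

£152173.91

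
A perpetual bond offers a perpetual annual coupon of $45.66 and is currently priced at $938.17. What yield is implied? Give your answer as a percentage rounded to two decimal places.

4.87%

P = C/r ⇒ r = C/P = $45.66/$938.17 = 0.048669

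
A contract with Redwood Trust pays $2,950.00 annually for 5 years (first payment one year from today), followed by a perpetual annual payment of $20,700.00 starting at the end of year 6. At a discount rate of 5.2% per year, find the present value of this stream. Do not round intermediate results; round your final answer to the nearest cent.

PV of 5-year annuity: $2,950.00 × [1 − (1+0.052)^−5] / 0.052 = 12701.65249
Perpetuity value at year 5: $20,700.00 / 0.052 = 398076.92308
PV of perpetuity: 398076.92308 / (1+0.052)^5 = 308950.07340
Total PV = 12701.65249 + 308950.07340 = 321651.72589

$321651.73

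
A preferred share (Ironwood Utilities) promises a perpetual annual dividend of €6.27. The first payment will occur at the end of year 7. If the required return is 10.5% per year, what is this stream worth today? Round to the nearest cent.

Value at end of year 6: C / r = €6.27 / 0.105 = €59.7143
Discount to today: PV = €59.7143 / (1 + 0.105)^6 = €59.7143 / 1.820429 = €32.80

€32.80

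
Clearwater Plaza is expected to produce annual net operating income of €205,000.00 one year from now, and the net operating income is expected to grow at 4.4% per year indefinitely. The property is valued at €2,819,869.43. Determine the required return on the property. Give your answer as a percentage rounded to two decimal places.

P = D₁/(r − g) ⇒ r = D₁/P + g = €205,000.0000/€2,819,869.43 + 0.044 = 0.072698 + 0.044 = 0.116698

11.67%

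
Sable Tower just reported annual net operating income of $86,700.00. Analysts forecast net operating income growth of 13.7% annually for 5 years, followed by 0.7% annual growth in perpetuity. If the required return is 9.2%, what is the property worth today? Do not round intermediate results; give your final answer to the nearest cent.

D_1 = 98577.90000
D_2 = 112083.07230
D_3 = 127438.45321
D_4 = 144897.52129
D_5 = 164748.48171
Terminal value at year 5: TV = D_5×(1+g_2)/(r−g_2) = 165901.72108/0.085 = 1951784.95392
P_0 = D_1/(1+r)^1 + D_2/(1+r)^2 + D_3/(1+r)^3 + D_4/(1+r)^4 + D_5/(1+r)^5 + TV/(1+r)^5
    = 90272.80220 + 93992.83526 + 97866.16638 + 101899.11280 + 106098.25206 + 1256952.23321 = 1747081.40190

$1747081.40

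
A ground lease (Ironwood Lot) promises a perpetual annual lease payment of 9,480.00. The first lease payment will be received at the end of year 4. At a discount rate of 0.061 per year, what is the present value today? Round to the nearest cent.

Value at end of year 3: C / r = 9,480.00 / 0.061 = 155,409.8361
Discount to today: PV = 155,409.8361 / (1 + 0.061)^3 = 155,409.8361 / 1.194390 = 130,116.49

130116.49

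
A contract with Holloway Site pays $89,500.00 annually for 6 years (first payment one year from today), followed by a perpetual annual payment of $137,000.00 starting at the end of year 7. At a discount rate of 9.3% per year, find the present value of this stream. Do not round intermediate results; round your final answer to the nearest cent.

$1261929.64

PV of 6-year annuity: $89,500.00 × [1 − (1+0.093)^−6] / 0.093 = 397923.86040
Perpetuity value at year 6: $137,000.00 / 0.093 = 1473118.27957
PV of perpetuity: 1473118.27957 / (1+0.093)^6 = 864005.77818
Total PV = 397923.86040 + 864005.77818 = 1261929.63858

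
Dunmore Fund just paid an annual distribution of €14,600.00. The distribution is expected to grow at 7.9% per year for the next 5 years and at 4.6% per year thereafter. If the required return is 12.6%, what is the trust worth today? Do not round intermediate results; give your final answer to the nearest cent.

D_1 = 15753.40000
D_2 = 16997.91860
D_3 = 18340.75417
D_4 = 19789.67375
D_5 = 21353.05797
Terminal value at year 5: TV = D_5×(1+g_2)/(r−g_2) = 22335.29864/0.08 = 279191.23302
P_0 = D_1/(1+r)^1 + D_2/(1+r)^2 + D_3/(1+r)^3 + D_4/(1+r)^4 + D_5/(1+r)^5 + TV/(1+r)^5
    = 13990.58615 + 13406.60964 + 12847.00870 + 12310.76589 + 11796.90621 + 154244.54870 = 218596.42528

€218596.43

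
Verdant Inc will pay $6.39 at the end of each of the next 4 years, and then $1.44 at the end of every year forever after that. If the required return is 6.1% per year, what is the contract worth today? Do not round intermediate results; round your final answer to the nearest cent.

$40.72

PV of 4-year annuity: $6.39 × [1 − (1+0.061)^−4] / 0.061 = 22.09142
Perpetuity value at year 4: $1.44 / 0.061 = 23.60656
PV of perpetuity: 23.60656 / (1+0.061)^4 = 18.62821
Total PV = 22.09142 + 18.62821 = 40.71963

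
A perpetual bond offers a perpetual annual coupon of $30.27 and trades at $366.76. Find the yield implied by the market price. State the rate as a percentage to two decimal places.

P = C/r ⇒ r = C/P = $30.27/$366.76 = 0.082534

8.25%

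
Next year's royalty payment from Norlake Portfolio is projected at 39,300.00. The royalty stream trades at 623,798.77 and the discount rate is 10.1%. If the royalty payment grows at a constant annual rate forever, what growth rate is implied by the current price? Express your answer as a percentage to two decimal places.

3.80%

P = D₁/(r−g) ⇒ g = r − D₁/P = 0.101 − 39,300.00/623,798.77 = 0.037999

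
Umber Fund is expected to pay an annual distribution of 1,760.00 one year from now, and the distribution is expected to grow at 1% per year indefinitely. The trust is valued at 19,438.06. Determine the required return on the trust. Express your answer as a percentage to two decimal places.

10.05%

P = D₁/(r − g) ⇒ r = D₁/P + g = 1,760.0000/19,438.06 + 0.01 = 0.090544 + 0.01 = 0.100544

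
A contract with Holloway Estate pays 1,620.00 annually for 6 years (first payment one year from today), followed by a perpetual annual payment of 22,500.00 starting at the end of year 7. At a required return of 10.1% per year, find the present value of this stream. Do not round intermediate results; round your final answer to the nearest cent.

PV of 6-year annuity: 1,620.00 × [1 − (1+0.101)^−6] / 0.101 = 7034.89404
Perpetuity value at year 6: 22,500.00 / 0.101 = 222772.27723
PV of perpetuity: 222772.27723 / (1+0.101)^6 = 125065.41556
Total PV = 7034.89404 + 125065.41556 = 132100.30960

132100.31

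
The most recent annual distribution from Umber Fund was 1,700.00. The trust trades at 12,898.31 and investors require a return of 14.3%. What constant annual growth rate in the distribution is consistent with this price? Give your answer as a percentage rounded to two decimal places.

P = D₀(1+g)/(r−g) ⇒ P(r−g) = D₀(1+g) ⇒ g(P+D₀) = P·r − D₀
g = (P·r − D₀)/(P + D₀) = (12,898.31×0.143 − 1,700.00) / (12,898.31 + 1,700.00) = 0.009896

0.99%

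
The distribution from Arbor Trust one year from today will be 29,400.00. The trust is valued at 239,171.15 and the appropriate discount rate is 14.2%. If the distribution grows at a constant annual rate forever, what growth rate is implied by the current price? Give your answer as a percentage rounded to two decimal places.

P = D₁/(r−g) ⇒ g = r − D₁/P = 0.142 − 29,400.00/239,171.15 = 0.019075

1.91%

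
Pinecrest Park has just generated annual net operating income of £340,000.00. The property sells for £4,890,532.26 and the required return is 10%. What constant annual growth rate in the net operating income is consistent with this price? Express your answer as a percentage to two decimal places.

P = D₀(1+g)/(r−g) ⇒ P(r−g) = D₀(1+g) ⇒ g(P+D₀) = P·r − D₀
g = (P·r − D₀)/(P + D₀) = (£4,890,532.26×0.1 − £340,000.00) / (£4,890,532.26 + £340,000.00) = 0.028497

2.85%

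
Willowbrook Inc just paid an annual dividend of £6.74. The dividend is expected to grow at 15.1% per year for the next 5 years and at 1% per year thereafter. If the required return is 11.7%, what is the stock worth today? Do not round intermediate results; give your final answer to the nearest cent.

£110.82

D_1 = 7.75774
D_2 = 8.92916
D_3 = 10.27746
D_4 = 11.82936
D_5 = 13.61559
Terminal value at year 5: TV = D_5×(1+g_2)/(r−g_2) = 13.75175/0.107 = 128.52100
P_0 = D_1/(1+r)^1 + D_2/(1+r)^2 + D_3/(1+r)^3 + D_4/(1+r)^4 + D_5/(1+r)^5 + TV/(1+r)^5
    = 6.94516 + 7.15656 + 7.37439 + 7.59886 + 7.83016 + 73.91086 = 110.81599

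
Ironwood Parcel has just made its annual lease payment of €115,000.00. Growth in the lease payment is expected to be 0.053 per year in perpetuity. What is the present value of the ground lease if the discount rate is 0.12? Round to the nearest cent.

€1807388.06

D₁ = D₀ × (1 + g) = €115,000.00 × 1.053 = €121,095.0000
Growing perpetuity: P = D₁ / (r − g) = €121,095.0000 / (0.12 − 0.053) = €1,807,388.06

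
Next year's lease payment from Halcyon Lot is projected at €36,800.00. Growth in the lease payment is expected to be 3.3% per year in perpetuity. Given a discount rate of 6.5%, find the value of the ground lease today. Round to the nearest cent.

€1150000.00

Growing perpetuity: P = D₁ / (r − g) = €36,800.0000 / (0.065 − 0.033) = €1,150,000.00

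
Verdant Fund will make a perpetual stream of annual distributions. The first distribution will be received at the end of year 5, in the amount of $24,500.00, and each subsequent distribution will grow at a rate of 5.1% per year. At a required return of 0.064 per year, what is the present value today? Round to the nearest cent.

Value at end of year 4: C₁ / (r − g) = $24,500.00 / (0.064 − 0.051) = $1,884,615.3846
Discount to today: PV = $1,884,615.3846 / (1 + 0.064)^4 = $1,884,615.3846 / 1.281641 = $1,470,470.17

$1470470.17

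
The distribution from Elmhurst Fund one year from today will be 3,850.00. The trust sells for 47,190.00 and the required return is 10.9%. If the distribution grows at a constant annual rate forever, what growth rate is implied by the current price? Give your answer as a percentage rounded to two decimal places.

2.74%

P = D₁/(r−g) ⇒ g = r − D₁/P = 0.109 − 3,850.00/47,190.00 = 0.027415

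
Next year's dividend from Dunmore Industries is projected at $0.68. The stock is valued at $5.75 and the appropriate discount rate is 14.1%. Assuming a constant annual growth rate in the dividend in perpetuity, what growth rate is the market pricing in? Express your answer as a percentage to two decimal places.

2.27%

P = D₁/(r−g) ⇒ g = r − D₁/P = 0.141 − $0.68/$5.75 = 0.022739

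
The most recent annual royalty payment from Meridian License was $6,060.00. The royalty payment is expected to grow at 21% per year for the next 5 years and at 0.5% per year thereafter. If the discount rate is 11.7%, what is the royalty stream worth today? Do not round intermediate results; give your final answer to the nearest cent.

$119873.97

D_1 = 7332.60000
D_2 = 8872.44600
D_3 = 10735.65966
D_4 = 12990.14819
D_5 = 15718.07931
Terminal value at year 5: TV = D_5×(1+g_2)/(r−g_2) = 15796.66970/0.112 = 141041.69379
P_0 = D_1/(1+r)^1 + D_2/(1+r)^2 + D_3/(1+r)^3 + D_4/(1+r)^4 + D_5/(1+r)^5 + TV/(1+r)^5
    = 6564.54790 + 7111.10381 + 7703.16527 + 8344.52102 + 9039.27523 + 81111.35364 = 119873.96687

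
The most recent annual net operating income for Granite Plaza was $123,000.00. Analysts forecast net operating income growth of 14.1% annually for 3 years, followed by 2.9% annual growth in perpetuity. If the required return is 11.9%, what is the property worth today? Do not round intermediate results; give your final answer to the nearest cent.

$1874587.23

D_1 = 140343.00000
D_2 = 160131.36300
D_3 = 182709.88518
Terminal value at year 3: TV = D_3×(1+g_2)/(r−g_2) = 188008.47185/0.09 = 2088983.02059
P_0 = D_1/(1+r)^1 + D_2/(1+r)^2 + D_3/(1+r)^3 + TV/(1+r)^3
    = 125418.23056 + 127884.00453 + 130398.25663 + 1490886.73417 = 1874587.22590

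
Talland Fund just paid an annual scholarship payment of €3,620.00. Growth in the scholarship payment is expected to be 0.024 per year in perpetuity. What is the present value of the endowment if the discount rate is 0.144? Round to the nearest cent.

€30890.67

D₁ = D₀ × (1 + g) = €3,620.00 × 1.024 = €3,706.8800
Growing perpetuity: P = D₁ / (r − g) = €3,706.8800 / (0.144 − 0.024) = €30,890.67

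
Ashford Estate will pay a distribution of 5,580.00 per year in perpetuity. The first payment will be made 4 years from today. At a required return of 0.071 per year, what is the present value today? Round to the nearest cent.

63974.58

Value at end of year 3: C / r = 5,580.00 / 0.071 = 78,591.5493
Discount to today: PV = 78,591.5493 / (1 + 0.071)^3 = 78,591.5493 / 1.228481 = 63,974.58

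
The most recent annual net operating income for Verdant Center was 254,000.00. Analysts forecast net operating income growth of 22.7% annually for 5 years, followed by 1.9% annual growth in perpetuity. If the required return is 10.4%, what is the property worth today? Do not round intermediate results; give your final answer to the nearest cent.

D_1 = 311658.00000
D_2 = 382404.36600
D_3 = 469210.15708
D_4 = 575720.86274
D_5 = 706409.49858
Terminal value at year 5: TV = D_5×(1+g_2)/(r−g_2) = 719831.27905/0.085 = 8468603.28299
P_0 = D_1/(1+r)^1 + D_2/(1+r)^2 + D_3/(1+r)^3 + D_4/(1+r)^4 + D_5/(1+r)^5 + TV/(1+r)^5
    = 282298.91304 + 313750.69412 + 348706.61384 + 387557.07897 + 430735.99266 + 5163764.42965 = 6926813.72228

6926813.72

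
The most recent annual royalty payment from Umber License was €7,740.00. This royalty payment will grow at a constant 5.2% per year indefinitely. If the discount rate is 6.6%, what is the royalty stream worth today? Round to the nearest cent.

D₁ = D₀ × (1 + g) = €7,740.00 × 1.052 = €8,142.4800
Growing perpetuity: P = D₁ / (r − g) = €8,142.4800 / (0.066 − 0.052) = €581,605.71

€581605.71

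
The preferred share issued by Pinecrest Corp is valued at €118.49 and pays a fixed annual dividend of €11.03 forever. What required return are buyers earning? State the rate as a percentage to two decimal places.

P = C/r ⇒ r = C/P = €11.03/€118.49 = 0.093088

9.31%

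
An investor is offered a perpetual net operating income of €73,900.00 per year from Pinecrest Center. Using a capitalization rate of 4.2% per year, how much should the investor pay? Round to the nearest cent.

Level perpetuity: PV = C / r = €73,900.00 / 0.042 = €1,759,523.81

€1759523.81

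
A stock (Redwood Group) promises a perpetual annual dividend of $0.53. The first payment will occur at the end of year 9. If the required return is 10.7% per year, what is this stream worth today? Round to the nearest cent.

Value at end of year 8: C / r = $0.53 / 0.107 = $4.9533
Discount to today: PV = $4.9533 / (1 + 0.107)^8 = $4.9533 / 2.255179 = $2.20

$2.20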